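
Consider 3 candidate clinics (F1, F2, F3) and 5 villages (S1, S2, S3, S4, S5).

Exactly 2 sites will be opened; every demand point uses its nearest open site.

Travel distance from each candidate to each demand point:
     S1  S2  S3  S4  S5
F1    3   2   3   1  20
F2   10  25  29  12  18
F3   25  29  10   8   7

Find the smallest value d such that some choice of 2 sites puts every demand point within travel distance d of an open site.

Open {F1, F3}.
  Farthest demand point is S5 at travel distance 7 (to F3); all others are ≤ 7.
With {F1, F2} the worst case is 18.
With {F2, F3} the worst case is 25.
No size-2 selection achieves below 7.

7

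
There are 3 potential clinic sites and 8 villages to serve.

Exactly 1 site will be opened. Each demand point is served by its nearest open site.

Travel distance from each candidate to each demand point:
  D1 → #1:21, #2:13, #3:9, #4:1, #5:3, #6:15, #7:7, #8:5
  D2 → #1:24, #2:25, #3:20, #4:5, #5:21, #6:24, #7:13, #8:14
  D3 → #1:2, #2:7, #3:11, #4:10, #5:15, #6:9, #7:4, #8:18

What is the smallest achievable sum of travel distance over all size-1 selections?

74

Open {D1}.
  #1→D1 21, #2→D1 13, #3→D1 9, #4→D1 1, #5→D1 3, #6→D1 15, #7→D1 7, #8→D1 5  ⇒ total 74.
Compare {D3}: total 76.
Compare {D2}: total 146.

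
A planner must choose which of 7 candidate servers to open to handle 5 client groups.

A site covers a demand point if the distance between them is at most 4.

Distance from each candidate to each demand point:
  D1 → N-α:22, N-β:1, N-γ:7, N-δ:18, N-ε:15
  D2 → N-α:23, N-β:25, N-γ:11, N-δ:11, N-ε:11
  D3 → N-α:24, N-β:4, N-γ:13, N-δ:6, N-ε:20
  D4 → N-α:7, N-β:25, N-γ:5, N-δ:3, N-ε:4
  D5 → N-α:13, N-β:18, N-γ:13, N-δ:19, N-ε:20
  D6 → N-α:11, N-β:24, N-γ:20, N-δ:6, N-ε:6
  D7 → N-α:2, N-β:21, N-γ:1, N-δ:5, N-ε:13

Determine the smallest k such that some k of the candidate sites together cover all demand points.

Coverage sets (demand points within 4 of each site):
  D1: {N-β}
  D2: {}
  D3: {N-β}
  D4: {N-δ, N-ε}
  D5: {}
  D6: {}
  D7: {N-α, N-γ}
No 2 sites suffice: every size-2 union leaves at least one demand point uncovered.
But {D1, D4, D7} covers everything, so the minimum is 3.

3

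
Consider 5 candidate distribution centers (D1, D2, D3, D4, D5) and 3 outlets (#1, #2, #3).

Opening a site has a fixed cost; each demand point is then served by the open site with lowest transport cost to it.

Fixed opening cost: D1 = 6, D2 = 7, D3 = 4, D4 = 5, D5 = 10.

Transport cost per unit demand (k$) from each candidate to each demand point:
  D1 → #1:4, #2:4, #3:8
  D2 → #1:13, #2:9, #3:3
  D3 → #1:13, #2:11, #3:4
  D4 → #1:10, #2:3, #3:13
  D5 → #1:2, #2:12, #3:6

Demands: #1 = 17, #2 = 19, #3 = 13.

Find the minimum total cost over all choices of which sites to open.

Open {D2, D4, D5}: assign each demand point to its cheapest open site.
  #1→D5 17×2=34, #2→D4 19×3=57, #3→D2 13×3=39
  transport cost 130, fixed 22 → total 152.
Compare {D2, D3, D4, D5}: transport cost 130 + fixed 26 = 156.
Compare {D1, D2, D4, D5}: transport cost 130 + fixed 28 = 158.
Compare {D3, D4, D5}: transport cost 143 + fixed 19 = 162.
All other subsets cost ≥ 156. Minimum total cost: 152.

152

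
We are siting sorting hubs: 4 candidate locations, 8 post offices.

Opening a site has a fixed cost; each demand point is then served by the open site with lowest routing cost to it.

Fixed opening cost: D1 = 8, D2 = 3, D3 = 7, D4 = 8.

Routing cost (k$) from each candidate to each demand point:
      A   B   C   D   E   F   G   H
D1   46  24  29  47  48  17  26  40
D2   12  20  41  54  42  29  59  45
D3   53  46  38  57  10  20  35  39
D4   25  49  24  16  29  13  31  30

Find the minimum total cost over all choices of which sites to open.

Open {D2, D3, D4}: assign each demand point to its cheapest open site.
  A→D2 12, B→D2 20, C→D4 24, D→D4 16, E→D3 10, F→D4 13, G→D4 31, H→D4 30
  routing cost 156, fixed 18 → total 174.
Compare {D1, D2, D3, D4}: routing cost 151 + fixed 26 = 177.
Compare {D2, D4}: routing cost 175 + fixed 11 = 186.
Compare {D1, D2, D4}: routing cost 170 + fixed 19 = 189.
All other subsets cost ≥ 177. Minimum total cost: 174.

174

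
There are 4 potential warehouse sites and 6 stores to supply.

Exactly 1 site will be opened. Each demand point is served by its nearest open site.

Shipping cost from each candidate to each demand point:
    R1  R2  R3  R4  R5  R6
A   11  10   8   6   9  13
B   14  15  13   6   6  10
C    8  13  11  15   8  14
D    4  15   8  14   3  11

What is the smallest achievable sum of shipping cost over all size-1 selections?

Open {D}.
  R1→D 4, R2→D 15, R3→D 8, R4→D 14, R5→D 3, R6→D 11  ⇒ total 55.
Compare {A}: total 57.
Compare {B}: total 64.
No size-1 selection does better; minimum is 55.

55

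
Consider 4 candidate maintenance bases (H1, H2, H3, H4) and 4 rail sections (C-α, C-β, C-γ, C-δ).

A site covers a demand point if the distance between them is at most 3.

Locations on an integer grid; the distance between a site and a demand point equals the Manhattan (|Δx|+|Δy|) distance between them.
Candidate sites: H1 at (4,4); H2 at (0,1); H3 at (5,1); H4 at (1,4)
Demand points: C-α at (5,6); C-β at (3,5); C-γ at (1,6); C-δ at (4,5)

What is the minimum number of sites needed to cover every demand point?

2

Coverage sets (demand points within 3 of each site):
  H1: {C-α, C-β, C-δ}
  H2: {}
  H3: {}
  H4: {C-β, C-γ}
No single site covers all 4 demand points.
But {H1, H4} covers everything, so the minimum is 2.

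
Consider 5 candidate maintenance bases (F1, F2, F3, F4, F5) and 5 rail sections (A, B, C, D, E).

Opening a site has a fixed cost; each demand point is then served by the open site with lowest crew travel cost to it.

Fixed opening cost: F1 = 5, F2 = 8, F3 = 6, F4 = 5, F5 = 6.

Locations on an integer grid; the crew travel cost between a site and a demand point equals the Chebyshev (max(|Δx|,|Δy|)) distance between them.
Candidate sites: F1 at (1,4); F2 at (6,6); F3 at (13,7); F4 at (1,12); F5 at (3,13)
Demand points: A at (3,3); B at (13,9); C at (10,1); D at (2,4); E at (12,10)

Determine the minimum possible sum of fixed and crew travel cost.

25

Open {F1, F3}: assign each demand point to its cheapest open site.
  A→F1 2, B→F3 2, C→F3 6, D→F1 1, E→F3 3
  crew travel cost 14, fixed 11 → total 25.
Compare {F1, F3, F4}: crew travel cost 14 + fixed 16 = 30.
Compare {F2, F3}: crew travel cost 17 + fixed 14 = 31.
Compare {F1, F3, F5}: crew travel cost 14 + fixed 17 = 31.
All other subsets cost ≥ 30. Minimum total cost: 25.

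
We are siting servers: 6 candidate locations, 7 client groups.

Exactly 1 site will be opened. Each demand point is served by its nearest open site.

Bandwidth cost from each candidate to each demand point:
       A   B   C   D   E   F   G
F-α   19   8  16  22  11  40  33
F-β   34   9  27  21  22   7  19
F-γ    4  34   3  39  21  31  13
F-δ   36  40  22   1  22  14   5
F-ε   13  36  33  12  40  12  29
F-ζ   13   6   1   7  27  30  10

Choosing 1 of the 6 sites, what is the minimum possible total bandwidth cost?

Open {F-ζ}.
  A→F-ζ 13, B→F-ζ 6, C→F-ζ 1, D→F-ζ 7, E→F-ζ 27, F→F-ζ 30, G→F-ζ 10  ⇒ total 94.
Compare {F-β}: total 139.
Compare {F-δ}: total 140.
No size-1 selection does better; minimum is 94.

94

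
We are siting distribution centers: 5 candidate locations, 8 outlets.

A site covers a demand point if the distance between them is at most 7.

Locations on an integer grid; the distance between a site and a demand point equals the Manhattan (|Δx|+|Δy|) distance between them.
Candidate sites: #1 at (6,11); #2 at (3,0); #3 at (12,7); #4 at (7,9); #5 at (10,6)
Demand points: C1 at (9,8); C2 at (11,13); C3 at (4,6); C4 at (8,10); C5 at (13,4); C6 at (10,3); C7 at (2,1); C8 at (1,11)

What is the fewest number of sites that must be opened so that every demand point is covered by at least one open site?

Coverage sets (demand points within 7 of each site):
  #1: {C1, C2, C3, C4, C8}
  #2: {C3, C7}
  #3: {C1, C2, C4, C5, C6}
  #4: {C1, C3, C4}
  #5: {C1, C3, C4, C5, C6}
No 2 sites suffice: every size-2 union leaves at least one demand point uncovered.
But {#1, #2, #3} covers everything, so the minimum is 3.

3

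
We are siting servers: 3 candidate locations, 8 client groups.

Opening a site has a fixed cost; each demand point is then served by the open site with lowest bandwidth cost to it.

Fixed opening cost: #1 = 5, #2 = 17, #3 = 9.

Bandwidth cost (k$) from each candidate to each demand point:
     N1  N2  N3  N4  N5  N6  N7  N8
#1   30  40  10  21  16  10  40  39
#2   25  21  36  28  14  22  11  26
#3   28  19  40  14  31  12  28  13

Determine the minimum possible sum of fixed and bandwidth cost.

147

Open {#1, #2, #3}: assign each demand point to its cheapest open site.
  N1→#2 25, N2→#3 19, N3→#1 10, N4→#3 14, N5→#2 14, N6→#1 10, N7→#2 11, N8→#3 13
  bandwidth cost 116, fixed 31 → total 147.
Compare {#1, #3}: bandwidth cost 138 + fixed 14 = 152.
Compare {#1, #2}: bandwidth cost 138 + fixed 22 = 160.
Compare {#2, #3}: bandwidth cost 144 + fixed 26 = 170.
All other subsets cost ≥ 152. Minimum total cost: 147.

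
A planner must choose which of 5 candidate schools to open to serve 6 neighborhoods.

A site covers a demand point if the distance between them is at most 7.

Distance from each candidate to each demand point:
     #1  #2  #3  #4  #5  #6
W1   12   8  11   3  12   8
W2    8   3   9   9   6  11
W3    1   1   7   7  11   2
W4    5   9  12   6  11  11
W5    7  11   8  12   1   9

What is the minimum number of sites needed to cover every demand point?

2

Coverage sets (demand points within 7 of each site):
  W1: {#4}
  W2: {#2, #5}
  W3: {#1, #2, #3, #4, #6}
  W4: {#1, #4}
  W5: {#1, #5}
No single site covers all 6 demand points.
But {W2, W3} covers everything, so the minimum is 2.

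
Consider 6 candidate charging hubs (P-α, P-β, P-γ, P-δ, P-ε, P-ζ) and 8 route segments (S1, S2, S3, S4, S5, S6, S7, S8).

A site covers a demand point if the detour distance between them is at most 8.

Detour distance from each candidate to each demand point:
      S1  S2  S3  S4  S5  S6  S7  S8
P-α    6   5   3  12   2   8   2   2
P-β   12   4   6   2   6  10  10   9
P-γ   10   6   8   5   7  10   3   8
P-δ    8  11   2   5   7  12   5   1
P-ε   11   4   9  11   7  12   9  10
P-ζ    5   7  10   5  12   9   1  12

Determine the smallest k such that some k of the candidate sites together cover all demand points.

2

Coverage sets (demand points within 8 of each site):
  P-α: {S1, S2, S3, S5, S6, S7, S8}
  P-β: {S2, S3, S4, S5}
  P-γ: {S2, S3, S4, S5, S7, S8}
  P-δ: {S1, S3, S4, S5, S7, S8}
  P-ε: {S2, S5}
  P-ζ: {S1, S2, S4, S7}
No single site covers all 8 demand points.
But {P-α, P-β} covers everything, so the minimum is 2.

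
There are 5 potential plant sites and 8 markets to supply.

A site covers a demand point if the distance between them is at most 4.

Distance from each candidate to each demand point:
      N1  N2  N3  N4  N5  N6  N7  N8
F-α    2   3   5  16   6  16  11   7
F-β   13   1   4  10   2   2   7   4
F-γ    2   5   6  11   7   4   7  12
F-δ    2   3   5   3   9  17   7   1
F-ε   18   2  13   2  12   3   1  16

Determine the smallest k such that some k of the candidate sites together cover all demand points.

Coverage sets (demand points within 4 of each site):
  F-α: {N1, N2}
  F-β: {N2, N3, N5, N6, N8}
  F-γ: {N1, N6}
  F-δ: {N1, N2, N4, N8}
  F-ε: {N2, N4, N6, N7}
No 2 sites suffice: every size-2 union leaves at least one demand point uncovered.
But {F-α, F-β, F-ε} covers everything, so the minimum is 3.

3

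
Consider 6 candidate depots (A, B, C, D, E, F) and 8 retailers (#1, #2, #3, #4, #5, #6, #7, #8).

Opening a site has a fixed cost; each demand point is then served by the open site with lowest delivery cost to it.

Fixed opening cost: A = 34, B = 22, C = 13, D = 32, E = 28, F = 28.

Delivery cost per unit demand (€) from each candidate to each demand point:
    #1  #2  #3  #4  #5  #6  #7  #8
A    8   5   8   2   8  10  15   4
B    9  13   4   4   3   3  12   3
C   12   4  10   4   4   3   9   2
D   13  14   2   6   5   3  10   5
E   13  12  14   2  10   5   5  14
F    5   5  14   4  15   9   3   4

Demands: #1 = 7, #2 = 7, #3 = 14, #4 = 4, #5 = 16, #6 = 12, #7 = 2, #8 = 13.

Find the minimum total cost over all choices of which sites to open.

312

Open {C, D, F}: assign each demand point to its cheapest open site.
  #1→F 7×5=35, #2→C 7×4=28, #3→D 14×2=28, #4→C 4×4=16, #5→C 16×4=64, #6→C 12×3=36, #7→F 2×3=6, #8→C 13×2=26
  delivery cost 239, fixed 73 → total 312.
Compare {B, C, F}: delivery cost 251 + fixed 63 = 314.
Compare {B, C, D, F}: delivery cost 223 + fixed 95 = 318.
Compare {B, F}: delivery cost 271 + fixed 50 = 321.
All other subsets cost ≥ 314. Minimum total cost: 312.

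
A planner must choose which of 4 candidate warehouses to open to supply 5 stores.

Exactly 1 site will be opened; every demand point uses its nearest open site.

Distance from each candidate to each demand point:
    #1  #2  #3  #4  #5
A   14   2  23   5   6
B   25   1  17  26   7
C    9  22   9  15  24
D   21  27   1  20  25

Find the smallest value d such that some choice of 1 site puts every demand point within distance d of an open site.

23

Open {A}.
  Farthest demand point is #3 at distance 23 (to A); all others are ≤ 23.
With {C} the worst case is 24.
With {B} the worst case is 26.
No size-1 selection achieves below 23.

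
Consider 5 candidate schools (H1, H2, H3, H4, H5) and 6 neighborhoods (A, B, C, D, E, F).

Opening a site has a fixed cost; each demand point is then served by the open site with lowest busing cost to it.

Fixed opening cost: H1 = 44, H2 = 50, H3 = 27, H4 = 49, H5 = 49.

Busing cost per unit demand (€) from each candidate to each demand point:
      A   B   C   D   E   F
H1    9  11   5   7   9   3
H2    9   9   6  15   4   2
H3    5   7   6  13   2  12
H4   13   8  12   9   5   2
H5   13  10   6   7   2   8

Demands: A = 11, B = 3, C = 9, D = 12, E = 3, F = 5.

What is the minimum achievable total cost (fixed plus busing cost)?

297

Open {H1, H3}: assign each demand point to its cheapest open site.
  A→H3 11×5=55, B→H3 3×7=21, C→H1 9×5=45, D→H1 12×7=84, E→H3 3×2=6, F→H1 5×3=15
  busing cost 226, fixed 71 → total 297.
Compare {H3, H4}: busing cost 254 + fixed 76 = 330.
Compare {H3, H5}: busing cost 260 + fixed 76 = 336.
Compare {H1, H3, H4}: busing cost 221 + fixed 120 = 341.
All other subsets cost ≥ 330. Minimum total cost: 297.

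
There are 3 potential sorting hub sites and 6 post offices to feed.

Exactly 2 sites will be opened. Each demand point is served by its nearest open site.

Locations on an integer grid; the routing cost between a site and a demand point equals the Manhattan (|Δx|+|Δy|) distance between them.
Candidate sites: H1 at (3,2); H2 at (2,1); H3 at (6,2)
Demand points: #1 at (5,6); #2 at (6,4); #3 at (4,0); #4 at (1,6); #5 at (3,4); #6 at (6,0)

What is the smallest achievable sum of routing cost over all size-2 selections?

Open {H1, H3}.
  #1→H3 5, #2→H3 2, #3→H1 3, #4→H1 6, #5→H1 2, #6→H3 2  ⇒ total 20.
Compare {H2, H3}: total 22.
Compare {H1, H2}: total 27.

20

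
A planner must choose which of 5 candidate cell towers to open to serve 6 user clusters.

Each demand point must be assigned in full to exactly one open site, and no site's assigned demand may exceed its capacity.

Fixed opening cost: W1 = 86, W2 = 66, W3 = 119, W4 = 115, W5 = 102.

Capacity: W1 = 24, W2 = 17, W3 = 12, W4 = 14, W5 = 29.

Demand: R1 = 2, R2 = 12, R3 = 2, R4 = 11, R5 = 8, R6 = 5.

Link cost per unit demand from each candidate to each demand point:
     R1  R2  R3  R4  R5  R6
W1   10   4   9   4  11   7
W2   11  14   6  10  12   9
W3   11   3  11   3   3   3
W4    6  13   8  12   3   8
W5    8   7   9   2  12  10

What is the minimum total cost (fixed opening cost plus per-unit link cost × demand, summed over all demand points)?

Open {W1, W2}; cheapest assignment that respects the capacities:
  W1 (cap 24, load 23): R2, R4 — cost 12×4 + 11×4 = 92
  W2 (cap 17, load 17): R1, R3, R5, R6 — cost 2×11 + 2×6 + 8×12 + 5×9 = 175
  Shipping 267, fixed 152 → total 419.
  Any other capacity-feasible assignment to {W1, W2} ships for at least 267.
Compare {W4, W5}: its best feasible assignment gives total 421.
Compare {W1, W5}: its best feasible assignment gives total 423.
Every other set of open sites that can feasibly serve all demand totals ≥ 421 even under its best assignment. Minimum: 419.

419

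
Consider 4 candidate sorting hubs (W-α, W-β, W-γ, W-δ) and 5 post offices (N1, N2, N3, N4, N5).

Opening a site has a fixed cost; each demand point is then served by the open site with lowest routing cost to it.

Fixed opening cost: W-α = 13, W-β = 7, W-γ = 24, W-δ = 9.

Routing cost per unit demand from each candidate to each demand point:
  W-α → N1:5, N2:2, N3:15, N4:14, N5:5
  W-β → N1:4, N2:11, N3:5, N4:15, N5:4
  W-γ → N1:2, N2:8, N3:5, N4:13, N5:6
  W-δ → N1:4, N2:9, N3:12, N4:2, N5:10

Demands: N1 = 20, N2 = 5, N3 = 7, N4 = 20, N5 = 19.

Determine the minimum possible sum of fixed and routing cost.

254

Open {W-α, W-β, W-γ, W-δ}: assign each demand point to its cheapest open site.
  N1→W-γ 20×2=40, N2→W-α 5×2=10, N3→W-β 7×5=35, N4→W-δ 20×2=40, N5→W-β 19×4=76
  routing cost 201, fixed 53 → total 254.
Compare {W-α, W-γ, W-δ}: routing cost 220 + fixed 46 = 266.
Compare {W-α, W-β, W-δ}: routing cost 241 + fixed 29 = 270.
Compare {W-β, W-γ, W-δ}: routing cost 231 + fixed 40 = 271.
All other subsets cost ≥ 266. Minimum total cost: 254.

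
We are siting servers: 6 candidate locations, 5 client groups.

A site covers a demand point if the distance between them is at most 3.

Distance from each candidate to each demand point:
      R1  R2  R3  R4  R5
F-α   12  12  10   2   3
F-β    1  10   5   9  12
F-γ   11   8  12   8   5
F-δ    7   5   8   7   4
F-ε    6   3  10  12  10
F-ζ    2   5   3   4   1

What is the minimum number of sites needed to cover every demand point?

3

Coverage sets (demand points within 3 of each site):
  F-α: {R4, R5}
  F-β: {R1}
  F-γ: {}
  F-δ: {}
  F-ε: {R2}
  F-ζ: {R1, R3, R5}
No 2 sites suffice: every size-2 union leaves at least one demand point uncovered.
But {F-α, F-ε, F-ζ} covers everything, so the minimum is 3.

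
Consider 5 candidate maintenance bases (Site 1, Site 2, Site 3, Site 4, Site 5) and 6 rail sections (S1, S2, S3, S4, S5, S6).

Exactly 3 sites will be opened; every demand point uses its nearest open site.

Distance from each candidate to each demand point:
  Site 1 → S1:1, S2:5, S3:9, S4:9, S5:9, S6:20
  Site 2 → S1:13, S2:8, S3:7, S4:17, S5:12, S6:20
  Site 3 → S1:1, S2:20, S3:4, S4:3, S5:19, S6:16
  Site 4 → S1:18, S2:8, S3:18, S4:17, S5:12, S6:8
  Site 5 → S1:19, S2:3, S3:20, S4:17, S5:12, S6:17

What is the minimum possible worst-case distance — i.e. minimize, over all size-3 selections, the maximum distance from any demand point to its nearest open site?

9

Open {Site 1, Site 2, Site 4}.
  Farthest demand point is S4 at distance 9 (to Site 1); all others are ≤ 9.
With {Site 1, Site 3, Site 4} the worst case is 9.
With {Site 1, Site 4, Site 5} the worst case is 9.
No size-3 selection achieves below 9.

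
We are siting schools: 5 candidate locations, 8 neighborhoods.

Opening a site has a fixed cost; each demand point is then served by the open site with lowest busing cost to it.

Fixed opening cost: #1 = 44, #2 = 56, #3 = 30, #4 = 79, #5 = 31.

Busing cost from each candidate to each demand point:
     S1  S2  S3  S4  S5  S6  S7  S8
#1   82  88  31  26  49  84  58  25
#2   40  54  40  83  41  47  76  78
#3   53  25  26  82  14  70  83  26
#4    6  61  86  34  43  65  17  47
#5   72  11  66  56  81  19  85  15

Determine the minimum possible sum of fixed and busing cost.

282

Open {#3, #4, #5}: assign each demand point to its cheapest open site.
  S1→#4 6, S2→#5 11, S3→#3 26, S4→#4 34, S5→#3 14, S6→#5 19, S7→#4 17, S8→#5 15
  busing cost 142, fixed 140 → total 282.
Compare {#1, #3, #4, #5}: busing cost 134 + fixed 184 = 318.
Compare {#4, #5}: busing cost 211 + fixed 110 = 321.
Compare {#3, #4}: busing cost 213 + fixed 109 = 322.
All other subsets cost ≥ 318. Minimum total cost: 282.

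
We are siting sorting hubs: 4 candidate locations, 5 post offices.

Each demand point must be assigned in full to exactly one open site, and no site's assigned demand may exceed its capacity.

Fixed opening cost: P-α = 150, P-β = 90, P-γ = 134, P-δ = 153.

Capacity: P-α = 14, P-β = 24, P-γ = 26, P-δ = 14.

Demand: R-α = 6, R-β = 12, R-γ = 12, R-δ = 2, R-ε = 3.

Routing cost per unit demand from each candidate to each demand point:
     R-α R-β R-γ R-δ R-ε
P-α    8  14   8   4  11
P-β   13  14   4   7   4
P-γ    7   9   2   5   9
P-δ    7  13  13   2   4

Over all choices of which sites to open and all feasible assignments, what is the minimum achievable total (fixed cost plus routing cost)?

444

Open {P-β, P-γ}; cheapest assignment that respects the capacities:
  P-β (cap 24, load 15): R-γ, R-ε — cost 12×4 + 3×4 = 60
  P-γ (cap 26, load 20): R-α, R-β, R-δ — cost 6×7 + 12×9 + 2×5 = 160
  Shipping 220, fixed 224 → total 444.
  Any other capacity-feasible assignment to {P-β, P-γ} ships for at least 220.
Compare {P-γ, P-δ}: its best feasible assignment gives total 477.
Compare {P-α, P-γ}: its best feasible assignment gives total 505.
Every other set of open sites that can feasibly serve all demand totals ≥ 477 even under its best assignment. Minimum: 444.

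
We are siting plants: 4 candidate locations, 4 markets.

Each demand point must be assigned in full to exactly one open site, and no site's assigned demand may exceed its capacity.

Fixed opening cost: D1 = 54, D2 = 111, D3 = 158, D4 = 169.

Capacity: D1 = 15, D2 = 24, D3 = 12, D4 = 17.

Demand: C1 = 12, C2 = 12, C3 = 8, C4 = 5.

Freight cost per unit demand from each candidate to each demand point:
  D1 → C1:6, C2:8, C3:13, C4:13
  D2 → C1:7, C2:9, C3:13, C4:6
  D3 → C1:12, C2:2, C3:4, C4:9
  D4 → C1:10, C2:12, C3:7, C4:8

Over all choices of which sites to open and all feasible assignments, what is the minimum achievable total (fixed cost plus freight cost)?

Open {D1, D2}; cheapest assignment that respects the capacities:
  D1 (cap 15, load 13): C3, C4 — cost 8×13 + 5×13 = 169
  D2 (cap 24, load 24): C1, C2 — cost 12×7 + 12×9 = 192
  Shipping 361, fixed 165 → total 526.
  Any other capacity-feasible assignment to {D1, D2} ships for at least 361.
Compare {D1, D2, D3}: its best feasible assignment gives total 553.
Compare {D2, D4}: its best feasible assignment gives total 568.
Every other set of open sites that can feasibly serve all demand totals ≥ 553 even under its best assignment. Minimum: 526.

526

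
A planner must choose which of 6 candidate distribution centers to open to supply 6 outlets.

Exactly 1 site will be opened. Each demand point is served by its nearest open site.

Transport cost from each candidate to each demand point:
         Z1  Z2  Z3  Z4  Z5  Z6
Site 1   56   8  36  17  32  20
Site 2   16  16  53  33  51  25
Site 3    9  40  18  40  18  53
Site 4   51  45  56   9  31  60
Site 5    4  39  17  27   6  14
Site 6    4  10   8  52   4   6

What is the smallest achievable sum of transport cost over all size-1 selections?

84

Open {Site 6}.
  Z1→Site 6 4, Z2→Site 6 10, Z3→Site 6 8, Z4→Site 6 52, Z5→Site 6 4, Z6→Site 6 6  ⇒ total 84.
Compare {Site 5}: total 107.
Compare {Site 1}: total 169.
No size-1 selection does better; minimum is 84.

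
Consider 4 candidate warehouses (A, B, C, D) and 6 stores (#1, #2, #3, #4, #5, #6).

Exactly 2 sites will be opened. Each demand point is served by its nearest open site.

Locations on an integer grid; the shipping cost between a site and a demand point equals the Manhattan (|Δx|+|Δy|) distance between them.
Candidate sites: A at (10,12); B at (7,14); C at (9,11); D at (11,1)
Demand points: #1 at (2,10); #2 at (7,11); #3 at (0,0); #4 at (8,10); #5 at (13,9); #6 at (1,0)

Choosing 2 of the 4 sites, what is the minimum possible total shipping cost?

Open {C, D}.
  #1→C 8, #2→C 2, #3→D 12, #4→C 2, #5→C 6, #6→D 11  ⇒ total 41.
Compare {A, D}: total 47.
Compare {B, D}: total 50.
No size-2 selection does better; minimum is 41.

41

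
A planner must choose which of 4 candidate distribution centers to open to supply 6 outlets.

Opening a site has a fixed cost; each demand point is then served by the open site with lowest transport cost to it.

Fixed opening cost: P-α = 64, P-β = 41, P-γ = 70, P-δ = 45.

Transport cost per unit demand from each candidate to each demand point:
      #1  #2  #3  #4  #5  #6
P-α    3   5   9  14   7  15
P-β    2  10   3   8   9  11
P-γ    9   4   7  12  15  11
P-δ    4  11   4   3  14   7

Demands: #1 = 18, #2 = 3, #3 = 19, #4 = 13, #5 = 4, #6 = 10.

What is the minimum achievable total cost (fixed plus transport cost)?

354

Open {P-β, P-δ}: assign each demand point to its cheapest open site.
  #1→P-β 18×2=36, #2→P-β 3×10=30, #3→P-β 19×3=57, #4→P-δ 13×3=39, #5→P-β 4×9=36, #6→P-δ 10×7=70
  transport cost 268, fixed 86 → total 354.
Compare {P-δ}: transport cost 346 + fixed 45 = 391.
Compare {P-α, P-δ}: transport cost 282 + fixed 109 = 391.
Compare {P-α, P-β, P-δ}: transport cost 245 + fixed 150 = 395.
All other subsets cost ≥ 391. Minimum total cost: 354.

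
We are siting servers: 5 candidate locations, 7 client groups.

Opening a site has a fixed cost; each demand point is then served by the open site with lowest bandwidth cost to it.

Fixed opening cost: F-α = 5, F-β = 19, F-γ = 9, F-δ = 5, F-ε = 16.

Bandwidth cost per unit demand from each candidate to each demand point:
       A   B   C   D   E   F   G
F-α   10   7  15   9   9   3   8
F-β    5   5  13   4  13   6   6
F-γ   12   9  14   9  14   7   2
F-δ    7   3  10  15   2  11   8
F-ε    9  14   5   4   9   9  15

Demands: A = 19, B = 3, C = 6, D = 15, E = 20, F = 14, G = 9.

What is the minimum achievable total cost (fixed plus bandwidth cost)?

348

Open {F-α, F-β, F-γ, F-δ, F-ε}: assign each demand point to its cheapest open site.
  A→F-β 19×5=95, B→F-δ 3×3=9, C→F-ε 6×5=30, D→F-β 15×4=60, E→F-δ 20×2=40, F→F-α 14×3=42, G→F-γ 9×2=18
  bandwidth cost 294, fixed 54 → total 348.
Compare {F-α, F-β, F-γ, F-δ}: bandwidth cost 324 + fixed 38 = 362.
Compare {F-α, F-γ, F-δ, F-ε}: bandwidth cost 332 + fixed 35 = 367.
Compare {F-α, F-β, F-δ, F-ε}: bandwidth cost 330 + fixed 45 = 375.
All other subsets cost ≥ 362. Minimum total cost: 348.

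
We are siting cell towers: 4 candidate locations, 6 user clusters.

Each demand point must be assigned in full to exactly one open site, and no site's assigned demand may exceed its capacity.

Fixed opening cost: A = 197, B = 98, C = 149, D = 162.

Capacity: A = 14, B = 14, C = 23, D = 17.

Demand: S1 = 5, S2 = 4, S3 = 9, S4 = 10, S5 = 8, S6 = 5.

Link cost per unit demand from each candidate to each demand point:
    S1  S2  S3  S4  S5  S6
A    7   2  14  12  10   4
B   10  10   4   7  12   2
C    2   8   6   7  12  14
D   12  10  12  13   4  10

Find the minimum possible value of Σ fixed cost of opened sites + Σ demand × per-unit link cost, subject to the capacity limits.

Open {B, C, D}; cheapest assignment that respects the capacities:
  B (cap 14, load 14): S3, S6 — cost 9×4 + 5×2 = 46
  C (cap 23, load 19): S1, S2, S4 — cost 5×2 + 4×8 + 10×7 = 112
  D (cap 17, load 8): S5 — cost 8×4 = 32
  Shipping 190, fixed 409 → total 599.
  Any other capacity-feasible assignment to {B, C, D} ships for at least 190.
Compare {A, B, C}: its best feasible assignment gives total 658.
Compare {A, B, D}: its best feasible assignment gives total 723.
Every other set of open sites that can feasibly serve all demand totals ≥ 658 even under its best assignment. Minimum: 599.

599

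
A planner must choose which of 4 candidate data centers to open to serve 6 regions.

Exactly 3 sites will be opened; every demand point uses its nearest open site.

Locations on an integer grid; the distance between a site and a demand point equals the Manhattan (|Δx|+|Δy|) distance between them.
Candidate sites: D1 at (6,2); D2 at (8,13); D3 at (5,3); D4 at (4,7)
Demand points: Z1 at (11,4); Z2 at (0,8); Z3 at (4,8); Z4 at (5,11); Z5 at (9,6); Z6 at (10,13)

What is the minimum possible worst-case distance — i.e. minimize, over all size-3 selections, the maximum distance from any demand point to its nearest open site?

Open {D1, D2, D4}.
  Farthest demand point is Z1 at distance 7 (to D1); all others are ≤ 7.
With {D2, D3, D4} the worst case is 7.
With {D1, D2, D3} the worst case is 10.
No size-3 selection achieves below 7.

7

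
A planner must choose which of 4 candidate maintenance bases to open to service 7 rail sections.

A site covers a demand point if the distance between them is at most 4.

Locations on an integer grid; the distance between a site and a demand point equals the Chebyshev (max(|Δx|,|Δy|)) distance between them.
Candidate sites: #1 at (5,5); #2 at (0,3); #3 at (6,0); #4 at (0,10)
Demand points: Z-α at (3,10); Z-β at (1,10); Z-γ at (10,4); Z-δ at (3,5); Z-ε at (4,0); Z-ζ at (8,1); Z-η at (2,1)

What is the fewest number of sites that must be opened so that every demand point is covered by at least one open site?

3

Coverage sets (demand points within 4 of each site):
  #1: {Z-δ, Z-ζ, Z-η}
  #2: {Z-δ, Z-ε, Z-η}
  #3: {Z-γ, Z-ε, Z-ζ, Z-η}
  #4: {Z-α, Z-β}
No 2 sites suffice: every size-2 union leaves at least one demand point uncovered.
But {#1, #3, #4} covers everything, so the minimum is 3.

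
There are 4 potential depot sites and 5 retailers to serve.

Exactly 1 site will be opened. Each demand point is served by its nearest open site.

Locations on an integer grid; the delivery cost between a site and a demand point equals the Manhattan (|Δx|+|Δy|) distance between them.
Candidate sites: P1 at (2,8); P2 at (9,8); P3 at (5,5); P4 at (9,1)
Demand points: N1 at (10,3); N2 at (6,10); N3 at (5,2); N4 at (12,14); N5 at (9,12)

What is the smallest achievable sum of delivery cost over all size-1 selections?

34

Open {P2}.
  N1→P2 6, N2→P2 5, N3→P2 10, N4→P2 9, N5→P2 4  ⇒ total 34.
Compare {P3}: total 43.
Compare {P4}: total 47.
No size-1 selection does better; minimum is 34.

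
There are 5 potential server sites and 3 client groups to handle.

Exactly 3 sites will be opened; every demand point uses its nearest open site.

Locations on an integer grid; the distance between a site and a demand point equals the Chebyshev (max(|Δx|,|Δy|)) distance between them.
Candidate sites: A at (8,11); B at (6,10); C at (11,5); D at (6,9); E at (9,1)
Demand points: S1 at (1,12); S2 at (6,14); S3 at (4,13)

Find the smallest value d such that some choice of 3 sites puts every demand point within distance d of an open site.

5

Open {A, B, C}.
  Farthest demand point is S1 at distance 5 (to B); all others are ≤ 5.
With {A, B, D} the worst case is 5.
With {A, B, E} the worst case is 5.
No size-3 selection achieves below 5.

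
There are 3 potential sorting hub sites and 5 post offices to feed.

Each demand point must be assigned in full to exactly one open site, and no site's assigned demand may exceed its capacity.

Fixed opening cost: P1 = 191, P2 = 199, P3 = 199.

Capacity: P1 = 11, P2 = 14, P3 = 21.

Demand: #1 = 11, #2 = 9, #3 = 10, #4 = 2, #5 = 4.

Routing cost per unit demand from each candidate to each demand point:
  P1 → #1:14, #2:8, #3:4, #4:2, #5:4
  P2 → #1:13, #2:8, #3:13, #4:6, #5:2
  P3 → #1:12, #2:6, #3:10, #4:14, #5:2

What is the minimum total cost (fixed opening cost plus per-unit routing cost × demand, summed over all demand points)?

Open {P1, P2, P3}; cheapest assignment that respects the capacities:
  P1 (cap 11, load 10): #3 — cost 10×4 = 40
  P2 (cap 14, load 6): #4, #5 — cost 2×6 + 4×2 = 20
  P3 (cap 21, load 20): #1, #2 — cost 11×12 + 9×6 = 186
  Shipping 246, fixed 589 → total 835.
  Any other capacity-feasible assignment to {P1, P2, P3} ships for at least 246.
Total demand is 36 and no other set of sites has combined capacity ≥ 36, so {P1, P2, P3} is the only feasible choice of open sites. Minimum: 835.

835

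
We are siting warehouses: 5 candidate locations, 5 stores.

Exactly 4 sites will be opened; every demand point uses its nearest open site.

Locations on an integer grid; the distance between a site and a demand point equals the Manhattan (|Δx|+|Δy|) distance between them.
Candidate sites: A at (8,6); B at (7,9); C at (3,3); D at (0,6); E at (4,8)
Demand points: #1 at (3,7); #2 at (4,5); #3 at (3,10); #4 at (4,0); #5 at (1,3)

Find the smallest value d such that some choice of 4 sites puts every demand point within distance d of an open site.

4

Open {A, B, C, E}.
  Farthest demand point is #4 at distance 4 (to C); all others are ≤ 4.
With {A, C, D, E} the worst case is 4.
With {B, C, D, E} the worst case is 4.
No size-4 selection achieves below 4.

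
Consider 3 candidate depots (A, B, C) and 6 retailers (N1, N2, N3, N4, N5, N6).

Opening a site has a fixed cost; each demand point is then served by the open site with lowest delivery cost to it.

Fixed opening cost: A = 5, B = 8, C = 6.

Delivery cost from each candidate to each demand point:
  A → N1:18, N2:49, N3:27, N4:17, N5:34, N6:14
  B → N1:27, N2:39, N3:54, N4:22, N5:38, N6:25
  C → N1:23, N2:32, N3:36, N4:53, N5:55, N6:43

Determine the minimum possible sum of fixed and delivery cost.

Open {A, C}: assign each demand point to its cheapest open site.
  N1→A 18, N2→C 32, N3→A 27, N4→A 17, N5→A 34, N6→A 14
  delivery cost 142, fixed 11 → total 153.
Compare {A, B, C}: delivery cost 142 + fixed 19 = 161.
Compare {A, B}: delivery cost 149 + fixed 13 = 162.
Compare {A}: delivery cost 159 + fixed 5 = 164.
All other subsets cost ≥ 161. Minimum total cost: 153.

153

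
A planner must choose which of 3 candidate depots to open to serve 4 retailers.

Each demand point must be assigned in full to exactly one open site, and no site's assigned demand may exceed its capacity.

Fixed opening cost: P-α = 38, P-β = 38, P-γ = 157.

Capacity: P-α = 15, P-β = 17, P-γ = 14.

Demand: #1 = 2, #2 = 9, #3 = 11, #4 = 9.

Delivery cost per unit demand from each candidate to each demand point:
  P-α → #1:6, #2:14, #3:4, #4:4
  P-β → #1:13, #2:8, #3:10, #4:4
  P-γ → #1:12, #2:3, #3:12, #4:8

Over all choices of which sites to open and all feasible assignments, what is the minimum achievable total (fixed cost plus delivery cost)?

Open {P-α, P-β, P-γ}; cheapest assignment that respects the capacities:
  P-α (cap 15, load 13): #1, #3 — cost 2×6 + 11×4 = 56
  P-β (cap 17, load 9): #4 — cost 9×4 = 36
  P-γ (cap 14, load 9): #2 — cost 9×3 = 27
  Shipping 119, fixed 233 → total 352.
  Any other capacity-feasible assignment to {P-α, P-β, P-γ} ships for at least 119.
Total demand is 31; every other set of sites either has combined capacity below 31 or cannot fit the demands without splitting one across sites, so {P-α, P-β, P-γ} is the only feasible choice of open sites. Minimum: 352.

352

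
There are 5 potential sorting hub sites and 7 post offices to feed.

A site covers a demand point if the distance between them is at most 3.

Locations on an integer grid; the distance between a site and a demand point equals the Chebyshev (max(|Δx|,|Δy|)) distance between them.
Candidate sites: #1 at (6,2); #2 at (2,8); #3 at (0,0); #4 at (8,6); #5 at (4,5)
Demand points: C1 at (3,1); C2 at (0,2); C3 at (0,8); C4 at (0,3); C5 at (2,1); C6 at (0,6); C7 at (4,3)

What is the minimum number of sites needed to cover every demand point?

Coverage sets (demand points within 3 of each site):
  #1: {C1, C7}
  #2: {C3, C6}
  #3: {C1, C2, C4, C5}
  #4: {}
  #5: {C7}
No 2 sites suffice: every size-2 union leaves at least one demand point uncovered.
But {#1, #2, #3} covers everything, so the minimum is 3.

3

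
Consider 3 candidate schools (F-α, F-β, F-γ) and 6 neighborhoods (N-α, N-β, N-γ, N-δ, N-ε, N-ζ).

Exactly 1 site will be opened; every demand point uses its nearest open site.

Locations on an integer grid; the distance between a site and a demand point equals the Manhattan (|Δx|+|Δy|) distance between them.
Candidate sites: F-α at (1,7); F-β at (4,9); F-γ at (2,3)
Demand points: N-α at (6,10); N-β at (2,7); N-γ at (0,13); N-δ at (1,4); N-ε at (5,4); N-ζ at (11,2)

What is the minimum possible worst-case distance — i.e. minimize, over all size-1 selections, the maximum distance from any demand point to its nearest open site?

12

Open {F-γ}.
  Farthest demand point is N-γ at distance 12 (to F-γ); all others are ≤ 12.
With {F-β} the worst case is 14.
With {F-α} the worst case is 15.
No size-1 selection achieves below 12.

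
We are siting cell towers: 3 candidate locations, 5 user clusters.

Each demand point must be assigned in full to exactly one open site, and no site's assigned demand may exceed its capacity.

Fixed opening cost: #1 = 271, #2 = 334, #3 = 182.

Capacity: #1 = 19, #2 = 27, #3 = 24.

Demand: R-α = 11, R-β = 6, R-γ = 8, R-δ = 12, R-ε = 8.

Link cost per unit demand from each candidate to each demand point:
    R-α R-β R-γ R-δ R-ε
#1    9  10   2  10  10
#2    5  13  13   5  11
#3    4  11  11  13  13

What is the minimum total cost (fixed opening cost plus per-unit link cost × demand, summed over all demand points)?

874

Open {#2, #3}; cheapest assignment that respects the capacities:
  #2 (cap 27, load 26): R-β, R-δ, R-ε — cost 6×13 + 12×5 + 8×11 = 226
  #3 (cap 24, load 19): R-α, R-γ — cost 11×4 + 8×11 = 132
  Shipping 358, fixed 516 → total 874.
  Any other capacity-feasible assignment to {#2, #3} ships for at least 358.
Compare {#1, #2}: its best feasible assignment gives total 946.
Compare {#1, #2, #3}: its best feasible assignment gives total 1053.
Every other set of open sites that can feasibly serve all demand totals ≥ 946 even under its best assignment. Minimum: 874.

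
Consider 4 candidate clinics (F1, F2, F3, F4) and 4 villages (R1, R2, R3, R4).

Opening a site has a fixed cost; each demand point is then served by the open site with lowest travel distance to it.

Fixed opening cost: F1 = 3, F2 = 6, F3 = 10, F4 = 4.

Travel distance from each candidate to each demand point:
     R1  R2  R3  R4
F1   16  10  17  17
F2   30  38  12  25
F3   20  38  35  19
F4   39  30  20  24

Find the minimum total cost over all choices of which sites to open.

Open {F1}: assign each demand point to its cheapest open site.
  R1→F1 16, R2→F1 10, R3→F1 17, R4→F1 17
  travel distance 60, fixed 3 → total 63.
Compare {F1, F2}: travel distance 55 + fixed 9 = 64.
Compare {F1, F4}: travel distance 60 + fixed 7 = 67.
Compare {F1, F2, F4}: travel distance 55 + fixed 13 = 68.
All other subsets cost ≥ 64. Minimum total cost: 63.

63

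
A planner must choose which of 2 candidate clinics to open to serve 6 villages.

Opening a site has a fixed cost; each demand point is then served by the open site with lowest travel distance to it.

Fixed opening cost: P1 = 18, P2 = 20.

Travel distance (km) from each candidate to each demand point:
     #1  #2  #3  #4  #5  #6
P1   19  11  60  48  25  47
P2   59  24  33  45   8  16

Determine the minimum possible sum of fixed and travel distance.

Open {P1, P2}: assign each demand point to its cheapest open site.
  #1→P1 19, #2→P1 11, #3→P2 33, #4→P2 45, #5→P2 8, #6→P2 16
  travel distance 132, fixed 38 → total 170.
Compare {P2}: travel distance 185 + fixed 20 = 205.
Compare {P1}: travel distance 210 + fixed 18 = 228.

170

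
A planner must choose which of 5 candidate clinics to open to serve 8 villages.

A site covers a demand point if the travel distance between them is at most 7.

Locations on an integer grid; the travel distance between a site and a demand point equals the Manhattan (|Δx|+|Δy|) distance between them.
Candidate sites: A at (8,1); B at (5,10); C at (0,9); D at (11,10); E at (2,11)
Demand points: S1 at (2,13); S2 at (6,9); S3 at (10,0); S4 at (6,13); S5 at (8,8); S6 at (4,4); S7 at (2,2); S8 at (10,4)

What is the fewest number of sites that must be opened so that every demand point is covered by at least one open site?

Coverage sets (demand points within 7 of each site):
  A: {S3, S5, S6, S7, S8}
  B: {S1, S2, S4, S5, S6}
  C: {S1, S2}
  D: {S2, S5, S8}
  E: {S1, S2, S4}
No single site covers all 8 demand points.
But {A, B} covers everything, so the minimum is 2.

2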